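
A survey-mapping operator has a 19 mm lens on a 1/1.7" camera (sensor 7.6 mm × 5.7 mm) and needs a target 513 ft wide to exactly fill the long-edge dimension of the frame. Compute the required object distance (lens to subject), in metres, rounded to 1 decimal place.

W: 513 ft × 304.8 mm/ft = 156362.39 mm.
Magnification m = w/W = dᵢ/dₒ; combined with 1/f = 1/dₒ + 1/dᵢ this gives dₒ = f·(1 + W/w).
dₒ = 19 mm × (1 + 156362/7.6) = 19 × 20574.9993 ≈ 390924.987 mm = 390.925 m.

390.9 m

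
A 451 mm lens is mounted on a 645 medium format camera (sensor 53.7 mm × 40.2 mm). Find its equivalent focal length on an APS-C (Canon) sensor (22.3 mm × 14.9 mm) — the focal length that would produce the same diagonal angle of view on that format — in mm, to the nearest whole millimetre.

180 mm

Sensor diagonal = √(53.7² + 40.2²) = √4499.7300 ≈ 67.0800 mm.
Sensor diagonal = √(22.3² + 14.9²) = √719.3000 ≈ 26.8198 mm.
Equal angle of view means equal diagonal/f ratio, so f₂ = f₁ · (diagonal₂/diagonal₁) = 451 × 26.8198/67.0800.
f₂ = 451 × 0.39982 ≈ 180.318 mm.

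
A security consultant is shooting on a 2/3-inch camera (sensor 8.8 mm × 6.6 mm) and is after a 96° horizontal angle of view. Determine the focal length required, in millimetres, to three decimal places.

3.962 mm

From α = 2·arctan(w/2f) we get f = w / (2·tan(α/2)).
With w = 8.8 mm and α/2 = 48°, tan(α/2) ≈ 1.11061, so f ≈ 8.8 / 2.22123 ≈ 3.9618 mm.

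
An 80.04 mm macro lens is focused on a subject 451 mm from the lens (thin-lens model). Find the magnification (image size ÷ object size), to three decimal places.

0.216×

Thin lens: 1/f = 1/dₒ + 1/dᵢ → 1/dᵢ = 1/80.04 − 1/451 = 0.0102765 mm⁻¹, so dᵢ ≈ 97.3098 mm.
Magnification m = dᵢ/dₒ = 97.3098/451 ≈ 0.21576.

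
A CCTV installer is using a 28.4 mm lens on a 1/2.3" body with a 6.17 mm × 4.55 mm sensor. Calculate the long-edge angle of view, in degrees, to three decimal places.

Angle of view α = 2·arctan(w/2f) with w = 6.17 mm and f = 28.4 mm.
w/2f = 0.10863; arctan(0.10863) ≈ 6.1995°, so α ≈ 12.3991°.

12.399°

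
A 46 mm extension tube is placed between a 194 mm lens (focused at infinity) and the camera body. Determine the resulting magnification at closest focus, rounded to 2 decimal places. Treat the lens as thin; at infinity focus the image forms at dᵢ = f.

The tube moves the image plane from f to f + e, so dᵢ = 194 + 46 = 240 mm. Focus is achieved when 1/f = 1/dₒ + 1/dᵢ, giving dₒ = 1/(1/f − 1/(f+e)).
Magnification m = dᵢ/dₒ = (f+e)·(1/f − 1/(f+e)) = e/f = 46/194 ≈ 0.2371.

0.24×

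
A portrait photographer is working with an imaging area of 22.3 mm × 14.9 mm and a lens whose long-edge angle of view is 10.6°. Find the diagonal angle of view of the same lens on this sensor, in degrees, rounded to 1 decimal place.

From the long-edge AOV: f = 22.3 / (2·tan(5.3°)) = 22.3 / 0.18553 ≈ 120.1934 mm.
Sensor diagonal = √(22.3² + 14.9²) = √719.3000 ≈ 26.8198 mm.
Diagonal AOV = 2·arctan(26.8198 / (2 × 120.1934)) = 2·arctan(0.11157) ≈ 12.7322°.

12.7°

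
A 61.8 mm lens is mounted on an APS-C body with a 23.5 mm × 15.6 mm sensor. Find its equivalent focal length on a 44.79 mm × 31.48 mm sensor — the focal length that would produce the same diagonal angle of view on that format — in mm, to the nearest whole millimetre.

120 mm

Sensor diagonal = √(23.5² + 15.6²) = √795.6100 ≈ 28.2066 mm.
Sensor diagonal = √(44.79² + 31.48²) = √2997.1345 ≈ 54.7461 mm.
Equal angle of view means equal diagonal/f ratio, so f₂ = f₁ · (diagonal₂/diagonal₁) = 61.8 × 54.7461/28.2066.
f₂ = 61.8 × 1.94090 ≈ 119.948 mm.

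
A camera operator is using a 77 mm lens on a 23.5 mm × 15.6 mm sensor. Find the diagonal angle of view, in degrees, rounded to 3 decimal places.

20.758°

Sensor diagonal = √(23.5² + 15.6²) = √795.6100 ≈ 28.2066 mm.
Angle of view α = 2·arctan(d/2f) with d = 28.2066 mm and f = 77 mm.
d/2f = 0.18316; arctan(0.18316) ≈ 10.3792°, so α ≈ 20.7584°.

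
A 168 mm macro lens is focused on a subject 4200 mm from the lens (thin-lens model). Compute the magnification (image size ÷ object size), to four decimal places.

0.0417×

Thin lens: 1/f = 1/dₒ + 1/dᵢ → 1/dᵢ = 1/168 − 1/4200 = 0.0057143 mm⁻¹, so dᵢ ≈ 175.0000 mm.
Magnification m = dᵢ/dₒ = 175.0000/4200 ≈ 0.04167.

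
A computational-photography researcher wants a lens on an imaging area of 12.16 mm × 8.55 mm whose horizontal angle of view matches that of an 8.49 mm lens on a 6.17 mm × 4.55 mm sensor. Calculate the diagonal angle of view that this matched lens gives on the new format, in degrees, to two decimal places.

47.90°

Equal horizontal AOV ⇒ f₂ = f₁ · 12.16/6.17 = 8.49 × 1.97083 ≈ 16.7323 mm.
Sensor diagonal = √(12.16² + 8.55²) = √220.9681 ≈ 14.8650 mm.
Diagonal AOV on the new format = 2·arctan(14.8650 / (2 × 16.7323)) = 2·arctan(0.44420) ≈ 47.9016°.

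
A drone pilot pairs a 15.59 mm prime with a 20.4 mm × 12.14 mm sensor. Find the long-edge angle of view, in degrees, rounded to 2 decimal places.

66.39°

Angle of view α = 2·arctan(w/2f) with w = 20.4 mm and f = 15.59 mm.
w/2f = 0.65427; arctan(0.65427) ≈ 33.1953°, so α ≈ 66.3907°.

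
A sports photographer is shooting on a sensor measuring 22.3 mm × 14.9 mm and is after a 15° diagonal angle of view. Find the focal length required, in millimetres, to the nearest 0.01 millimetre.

Sensor diagonal = √(22.3² + 14.9²) = √719.3000 ≈ 26.8198 mm.
From α = 2·arctan(d/2f) we get f = d / (2·tan(α/2)).
With d = 26.8198 mm and α/2 = 7.5°, tan(α/2) ≈ 0.13165, so f ≈ 26.8198 / 0.26330 ≈ 101.8582 mm.

101.86 mm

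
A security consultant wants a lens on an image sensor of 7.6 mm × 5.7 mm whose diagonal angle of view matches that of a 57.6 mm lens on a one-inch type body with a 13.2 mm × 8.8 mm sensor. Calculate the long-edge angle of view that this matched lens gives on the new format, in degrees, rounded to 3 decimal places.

12.574°

Sensor diagonal = √(13.2² + 8.8²) = √251.6800 ≈ 15.8644 mm.
Sensor diagonal = √(7.6² + 5.7²) = √90.2500 ≈ 9.5000 mm.
Equal diagonal AOV ⇒ f₂ = f₁ · 9.5000/15.8644 = 57.6 × 0.59882 ≈ 34.4923 mm.
Long-edge AOV on the new format = 2·arctan(7.6 / (2 × 34.4923)) = 2·arctan(0.11017) ≈ 12.5738°.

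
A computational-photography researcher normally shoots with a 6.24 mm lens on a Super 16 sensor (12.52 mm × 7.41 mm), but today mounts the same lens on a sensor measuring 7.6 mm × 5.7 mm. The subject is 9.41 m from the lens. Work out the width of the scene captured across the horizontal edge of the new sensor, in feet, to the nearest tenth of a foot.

The focal length stays 6.24 mm; the relevant sensor dimension is now w = 7.6 mm. Object distance dₒ = 9.41 m = 9410 mm.
Thin-lens field width W = w·(dₒ − f)/f = 7.6 × (9410 − 6.24)/6.24 ≈ 11453.297 mm = 11453.297/304.8 ft = 37.5764 ft.

37.6 ft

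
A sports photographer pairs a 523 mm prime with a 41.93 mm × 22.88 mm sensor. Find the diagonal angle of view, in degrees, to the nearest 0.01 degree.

Sensor diagonal = √(41.93² + 22.88²) = √2281.6193 ≈ 47.7663 mm.
Angle of view α = 2·arctan(d/2f) with d = 47.7663 mm and f = 523 mm.
d/2f = 0.04567; arctan(0.04567) ≈ 2.6146°, so α ≈ 5.2293°.

5.23°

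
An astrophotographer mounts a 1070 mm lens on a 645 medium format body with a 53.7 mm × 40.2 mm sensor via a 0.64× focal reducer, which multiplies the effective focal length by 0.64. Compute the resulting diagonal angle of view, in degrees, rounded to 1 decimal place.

Effective focal length f = 1070 × 0.64 = 684.8 mm.
Sensor diagonal = √(53.7² + 40.2²) = √4499.7300 ≈ 67.0800 mm.
α = 2·arctan(67.080 / (2 × 684.8)) = 2·arctan(0.04898) ≈ 5.6080°.

5.6°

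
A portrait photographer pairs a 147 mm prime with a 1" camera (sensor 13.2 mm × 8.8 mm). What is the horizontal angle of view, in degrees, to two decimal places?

Angle of view α = 2·arctan(w/2f) with w = 13.2 mm and f = 147 mm.
w/2f = 0.04490; arctan(0.04490) ≈ 2.5707°, so α ≈ 5.1415°.

5.14°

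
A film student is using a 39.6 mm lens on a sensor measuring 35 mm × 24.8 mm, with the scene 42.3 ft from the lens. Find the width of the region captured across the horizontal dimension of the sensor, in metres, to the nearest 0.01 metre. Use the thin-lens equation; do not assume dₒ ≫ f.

11.36 m

dₒ: 42.3 ft × 304.8 mm/ft = 12893.04 mm.
Similar triangles through the lens centre give W/dₒ = w/dᵢ; with 1/f = 1/dₒ + 1/dᵢ this gives W = w·(dₒ − f)/f.
W = 35 mm × (12893 − 39.6) / 39.6 = 35 × 324.5818 ≈ 11360.363 mm = 11.3604 m.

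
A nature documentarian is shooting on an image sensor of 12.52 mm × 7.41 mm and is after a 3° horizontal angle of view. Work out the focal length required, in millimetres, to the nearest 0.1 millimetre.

239.1 mm

From α = 2·arctan(w/2f) we get f = w / (2·tan(α/2)).
With w = 12.52 mm and α/2 = 1.5°, tan(α/2) ≈ 0.02619, so f ≈ 12.52 / 0.05237 ≈ 239.0598 mm.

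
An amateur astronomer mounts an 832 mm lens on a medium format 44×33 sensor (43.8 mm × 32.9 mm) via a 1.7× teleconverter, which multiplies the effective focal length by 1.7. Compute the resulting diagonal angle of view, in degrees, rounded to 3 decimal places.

Effective focal length f = 832 × 1.7 = 1414.4 mm.
Sensor diagonal = √(43.8² + 32.9²) = √3000.8500 ≈ 54.7800 mm.
α = 2·arctan(54.780 / (2 × 1414.4)) = 2·arctan(0.01937) ≈ 2.2188°.

2.219°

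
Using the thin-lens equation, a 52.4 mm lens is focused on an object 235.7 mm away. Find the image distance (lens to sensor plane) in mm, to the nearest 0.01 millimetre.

1/dᵢ = 1/f − 1/dₒ = 1/52.4 − 1/235.7 = 0.0148413 mm⁻¹.
dᵢ = 1/0.0148413 ≈ 67.3796 mm.

67.38 mm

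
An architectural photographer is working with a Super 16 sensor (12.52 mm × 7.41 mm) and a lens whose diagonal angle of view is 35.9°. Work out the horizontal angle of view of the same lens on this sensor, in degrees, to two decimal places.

31.16°

Sensor diagonal = √(12.52² + 7.41²) = √211.6585 ≈ 14.5485 mm.
From the diagonal AOV: f = 14.5485 / (2·tan(17.95°)) = 14.5485 / 0.64791 ≈ 22.4545 mm.
Horizontal AOV = 2·arctan(12.52 / (2 × 22.4545)) = 2·arctan(0.27879) ≈ 31.1555°.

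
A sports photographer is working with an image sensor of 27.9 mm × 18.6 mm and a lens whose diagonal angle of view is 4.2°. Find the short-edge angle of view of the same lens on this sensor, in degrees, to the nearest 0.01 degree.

Sensor diagonal = √(27.9² + 18.6²) = √1124.3700 ≈ 33.5316 mm.
From the diagonal AOV: f = 33.5316 / (2·tan(2.1°)) = 33.5316 / 0.07334 ≈ 457.2286 mm.
Short-edge AOV = 2·arctan(18.6 / (2 × 457.2286)) = 2·arctan(0.02034) ≈ 2.3305°.

2.33°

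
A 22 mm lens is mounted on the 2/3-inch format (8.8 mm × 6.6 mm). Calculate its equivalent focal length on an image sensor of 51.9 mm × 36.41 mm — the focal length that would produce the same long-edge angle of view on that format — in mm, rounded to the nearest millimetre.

130 mm

Equal angle of view means equal width/f ratio, so f₂ = f₁ · (width₂/width₁) = 22 × 51.9/8.8.
f₂ = 22 × 5.89773 ≈ 129.750 mm.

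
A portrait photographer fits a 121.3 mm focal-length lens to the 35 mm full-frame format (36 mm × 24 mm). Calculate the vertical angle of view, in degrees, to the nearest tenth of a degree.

Angle of view α = 2·arctan(h/2f) with h = 24 mm and f = 121.3 mm.
h/2f = 0.09893; arctan(0.09893) ≈ 5.6498°, so α ≈ 11.2996°.

11.3°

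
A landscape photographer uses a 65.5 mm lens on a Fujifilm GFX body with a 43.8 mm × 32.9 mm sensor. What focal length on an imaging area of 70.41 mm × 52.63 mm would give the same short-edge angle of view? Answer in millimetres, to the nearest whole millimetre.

Equal angle of view means equal height/f ratio, so f₂ = f₁ · (height₂/height₁) = 65.5 × 52.63/32.9.
f₂ = 65.5 × 1.59970 ≈ 104.780 mm.

105 mm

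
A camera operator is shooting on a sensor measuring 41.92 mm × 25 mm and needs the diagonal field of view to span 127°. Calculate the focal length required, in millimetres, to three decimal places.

Sensor diagonal = √(41.92² + 25²) = √2382.2864 ≈ 48.8087 mm.
From α = 2·arctan(d/2f) we get f = d / (2·tan(α/2)).
With d = 48.8087 mm and α/2 = 63.5°, tan(α/2) ≈ 2.00569, so f ≈ 48.8087 / 4.01138 ≈ 12.1676 mm.

12.168 mm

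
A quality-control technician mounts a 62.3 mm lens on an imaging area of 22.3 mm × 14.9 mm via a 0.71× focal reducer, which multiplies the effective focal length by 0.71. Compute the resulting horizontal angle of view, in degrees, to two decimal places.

Effective focal length f = 62.3 × 0.71 = 44.233 mm.
α = 2·arctan(22.3 / (2 × 44.233)) = 2·arctan(0.25207) ≈ 28.2961°.

28.30°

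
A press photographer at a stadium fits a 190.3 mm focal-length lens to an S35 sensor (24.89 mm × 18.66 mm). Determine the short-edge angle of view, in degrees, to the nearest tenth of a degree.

5.6°

Angle of view α = 2·arctan(h/2f) with h = 18.66 mm and f = 190.3 mm.
h/2f = 0.04903; arctan(0.04903) ≈ 2.8068°, so α ≈ 5.6137°.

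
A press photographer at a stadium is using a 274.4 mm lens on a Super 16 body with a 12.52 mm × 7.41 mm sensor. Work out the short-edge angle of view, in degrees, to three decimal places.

Angle of view α = 2·arctan(h/2f) with h = 7.41 mm and f = 274.4 mm.
h/2f = 0.01350; arctan(0.01350) ≈ 0.7736°, so α ≈ 1.5471°.

1.547°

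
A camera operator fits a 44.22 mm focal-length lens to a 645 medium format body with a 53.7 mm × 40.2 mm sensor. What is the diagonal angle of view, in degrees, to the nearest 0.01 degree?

74.36°

Sensor diagonal = √(53.7² + 40.2²) = √4499.7300 ≈ 67.0800 mm.
Angle of view α = 2·arctan(d/2f) with d = 67.0800 mm and f = 44.22 mm.
d/2f = 0.75848; arctan(0.75848) ≈ 37.1796°, so α ≈ 74.3592°.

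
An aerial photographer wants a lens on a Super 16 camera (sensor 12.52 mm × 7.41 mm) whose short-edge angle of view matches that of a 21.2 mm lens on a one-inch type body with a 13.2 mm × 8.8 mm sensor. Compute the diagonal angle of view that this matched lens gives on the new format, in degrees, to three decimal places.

44.341°

Equal short-edge AOV ⇒ f₂ = f₁ · 7.41/8.8 = 21.2 × 0.84205 ≈ 17.8514 mm.
Sensor diagonal = √(12.52² + 7.41²) = √211.6585 ≈ 14.5485 mm.
Diagonal AOV on the new format = 2·arctan(14.5485 / (2 × 17.8514)) = 2·arctan(0.40749) ≈ 44.3408°.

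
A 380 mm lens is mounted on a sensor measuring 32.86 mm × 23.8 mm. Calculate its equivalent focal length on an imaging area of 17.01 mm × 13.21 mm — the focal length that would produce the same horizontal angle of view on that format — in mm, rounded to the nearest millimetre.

197 mm

Equal angle of view means equal width/f ratio, so f₂ = f₁ · (width₂/width₁) = 380 × 17.01/32.86.
f₂ = 380 × 0.51765 ≈ 196.707 mm.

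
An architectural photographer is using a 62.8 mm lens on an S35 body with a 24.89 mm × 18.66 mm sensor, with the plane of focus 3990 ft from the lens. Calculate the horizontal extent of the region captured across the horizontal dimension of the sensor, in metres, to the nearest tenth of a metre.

dₒ: 3990 ft × 304.8 mm/ft = 1216151.96 mm.
Similar triangles through the lens centre give W/dₒ = w/dᵢ; with 1/f = 1/dₒ + 1/dᵢ this gives W = w·(dₒ − f)/f.
W = 24.89 mm × (1.21615e+06 − 62.8) / 62.8 = 24.89 × 19364.4771 ≈ 481981.835 mm = 481.982 m.

482.0 m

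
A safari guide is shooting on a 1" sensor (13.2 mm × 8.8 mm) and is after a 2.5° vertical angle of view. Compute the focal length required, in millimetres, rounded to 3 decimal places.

201.649 mm

From α = 2·arctan(h/2f) we get f = h / (2·tan(α/2)).
With h = 8.8 mm and α/2 = 1.25°, tan(α/2) ≈ 0.02182, so f ≈ 8.8 / 0.04364 ≈ 201.6491 mm.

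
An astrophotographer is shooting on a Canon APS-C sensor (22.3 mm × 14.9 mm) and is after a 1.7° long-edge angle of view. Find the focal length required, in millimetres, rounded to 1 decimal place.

751.5 mm

From α = 2·arctan(w/2f) we get f = w / (2·tan(α/2)).
With w = 22.3 mm and α/2 = 0.85°, tan(α/2) ≈ 0.01484, so f ≈ 22.3 / 0.02967 ≈ 751.5307 mm.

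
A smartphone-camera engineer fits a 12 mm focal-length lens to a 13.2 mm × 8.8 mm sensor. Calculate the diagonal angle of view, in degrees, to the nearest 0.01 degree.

Sensor diagonal = √(13.2² + 8.8²) = √251.6800 ≈ 15.8644 mm.
Angle of view α = 2·arctan(d/2f) with d = 15.8644 mm and f = 12 mm.
d/2f = 0.66102; arctan(0.66102) ≈ 33.4654°, so α ≈ 66.9308°.

66.93°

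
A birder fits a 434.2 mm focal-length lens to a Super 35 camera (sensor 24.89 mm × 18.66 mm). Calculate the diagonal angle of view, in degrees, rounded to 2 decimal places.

Sensor diagonal = √(24.89² + 18.66²) = √967.7077 ≈ 31.1080 mm.
Angle of view α = 2·arctan(d/2f) with d = 31.1080 mm and f = 434.2 mm.
d/2f = 0.03582; arctan(0.03582) ≈ 2.0516°, so α ≈ 4.1032°.

4.10°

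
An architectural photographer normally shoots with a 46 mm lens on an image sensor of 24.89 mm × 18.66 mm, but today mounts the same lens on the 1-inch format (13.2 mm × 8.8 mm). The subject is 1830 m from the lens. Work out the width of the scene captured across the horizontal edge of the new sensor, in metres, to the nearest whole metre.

525 m

The focal length stays 46 mm; the relevant sensor dimension is now w = 13.2 mm. Object distance dₒ = 1830 m = 1.83e+06 mm.
Thin-lens field width W = w·(dₒ − f)/f = 13.2 × (1.83e+06 − 46)/46 ≈ 525117.235 mm = 525.117 m.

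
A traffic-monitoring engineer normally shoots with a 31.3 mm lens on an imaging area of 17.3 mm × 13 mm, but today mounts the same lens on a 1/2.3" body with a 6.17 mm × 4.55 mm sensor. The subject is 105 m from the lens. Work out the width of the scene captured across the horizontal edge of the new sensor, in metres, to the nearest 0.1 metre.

The focal length stays 31.3 mm; the relevant sensor dimension is now w = 6.17 mm. Object distance dₒ = 105 m = 105000 mm.
Thin-lens field width W = w·(dₒ − f)/f = 6.17 × (105000 − 31.3)/31.3 ≈ 20691.913 mm = 20.6919 m.

20.7 m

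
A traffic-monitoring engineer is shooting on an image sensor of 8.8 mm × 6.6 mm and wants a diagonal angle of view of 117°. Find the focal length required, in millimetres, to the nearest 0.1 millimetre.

Sensor diagonal = √(8.8² + 6.6²) = √121.0000 ≈ 11.0000 mm.
From α = 2·arctan(d/2f) we get f = d / (2·tan(α/2)).
With d = 11.0000 mm and α/2 = 58.5°, tan(α/2) ≈ 1.63185, so f ≈ 11.0000 / 3.26370 ≈ 3.3704 mm.

3.4 mm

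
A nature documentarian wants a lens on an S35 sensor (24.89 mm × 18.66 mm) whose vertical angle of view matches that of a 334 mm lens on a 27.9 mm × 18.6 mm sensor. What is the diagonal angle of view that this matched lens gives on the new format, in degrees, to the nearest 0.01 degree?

Equal vertical AOV ⇒ f₂ = f₁ · 18.66/18.6 = 334 × 1.00323 ≈ 335.0774 mm.
Sensor diagonal = √(24.89² + 18.66²) = √967.7077 ≈ 31.1080 mm.
Diagonal AOV on the new format = 2·arctan(31.1080 / (2 × 335.0774)) = 2·arctan(0.04642) ≈ 5.3154°.

5.32°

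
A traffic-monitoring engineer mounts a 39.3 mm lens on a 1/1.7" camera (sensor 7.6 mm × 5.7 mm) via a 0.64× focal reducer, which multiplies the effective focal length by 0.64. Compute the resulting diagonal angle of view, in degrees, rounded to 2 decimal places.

21.39°

Effective focal length f = 39.3 × 0.64 = 25.152 mm.
Sensor diagonal = √(7.6² + 5.7²) = √90.2500 ≈ 9.5000 mm.
α = 2·arctan(9.500 / (2 × 25.152)) = 2·arctan(0.18885) ≈ 21.3889°.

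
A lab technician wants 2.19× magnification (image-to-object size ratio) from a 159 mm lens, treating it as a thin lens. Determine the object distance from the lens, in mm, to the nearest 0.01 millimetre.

231.60 mm

With m = dᵢ/dₒ and 1/f = 1/dₒ + 1/dᵢ, substituting dᵢ = m·dₒ gives 1/f = (1 + 1/m)/dₒ, hence dₒ = f·(1 + 1/m).
dₒ = 159 × (1 + 1/2.19) = 159 × 1.45662 ≈ 231.603 mm.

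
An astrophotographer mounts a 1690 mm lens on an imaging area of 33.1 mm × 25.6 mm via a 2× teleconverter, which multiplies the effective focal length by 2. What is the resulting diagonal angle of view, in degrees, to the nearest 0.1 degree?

Effective focal length f = 1690 × 2 = 3380 mm.
Sensor diagonal = √(33.1² + 25.6²) = √1750.9700 ≈ 41.8446 mm.
α = 2·arctan(41.845 / (2 × 3380)) = 2·arctan(0.00619) ≈ 0.7093°.

0.7°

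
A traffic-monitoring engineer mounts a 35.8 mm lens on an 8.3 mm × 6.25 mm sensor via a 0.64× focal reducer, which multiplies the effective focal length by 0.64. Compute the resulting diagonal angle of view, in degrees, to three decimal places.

25.550°

Effective focal length f = 35.8 × 0.64 = 22.912 mm.
Sensor diagonal = √(8.3² + 6.25²) = √107.9525 ≈ 10.3900 mm.
α = 2·arctan(10.390 / (2 × 22.912)) = 2·arctan(0.22674) ≈ 25.5502°.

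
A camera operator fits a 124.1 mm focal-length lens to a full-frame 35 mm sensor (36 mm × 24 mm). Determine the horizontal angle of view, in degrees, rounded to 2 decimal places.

Angle of view α = 2·arctan(w/2f) with w = 36 mm and f = 124.1 mm.
w/2f = 0.14504; arctan(0.14504) ≈ 8.2529°, so α ≈ 16.5057°.

16.51°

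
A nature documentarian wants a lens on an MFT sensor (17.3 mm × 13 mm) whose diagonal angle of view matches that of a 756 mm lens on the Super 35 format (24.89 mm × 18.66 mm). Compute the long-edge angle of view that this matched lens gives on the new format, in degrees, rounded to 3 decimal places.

Sensor diagonal = √(24.89² + 18.66²) = √967.7077 ≈ 31.1080 mm.
Sensor diagonal = √(17.3² + 13²) = √468.2900 ≈ 21.6400 mm.
Equal diagonal AOV ⇒ f₂ = f₁ · 21.6400/31.1080 = 756 × 0.69564 ≈ 525.9048 mm.
Long-edge AOV on the new format = 2·arctan(17.3 / (2 × 525.9048)) = 2·arctan(0.01645) ≈ 1.8846°.

1.885°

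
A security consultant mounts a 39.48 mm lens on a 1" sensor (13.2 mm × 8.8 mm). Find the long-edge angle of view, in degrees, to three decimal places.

18.981°

Angle of view α = 2·arctan(w/2f) with w = 13.2 mm and f = 39.48 mm.
w/2f = 0.16717; arctan(0.16717) ≈ 9.4906°, so α ≈ 18.9811°.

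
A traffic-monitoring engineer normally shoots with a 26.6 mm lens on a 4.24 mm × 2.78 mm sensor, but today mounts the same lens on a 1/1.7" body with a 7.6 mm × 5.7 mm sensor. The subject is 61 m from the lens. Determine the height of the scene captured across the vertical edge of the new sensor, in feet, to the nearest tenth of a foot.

The focal length stays 26.6 mm; the relevant sensor dimension is now h = 5.7 mm. Object distance dₒ = 61 m = 61000 mm.
Thin-lens field height W = h·(dₒ − f)/f = 5.7 × (61000 − 26.6)/26.6 ≈ 13065.729 mm = 13065.729/304.8 ft = 42.8666 ft.

42.9 ft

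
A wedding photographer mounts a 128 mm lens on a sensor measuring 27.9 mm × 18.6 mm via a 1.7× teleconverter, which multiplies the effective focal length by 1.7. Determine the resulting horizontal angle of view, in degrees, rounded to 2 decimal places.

Effective focal length f = 128 × 1.7 = 217.6 mm.
α = 2·arctan(27.9 / (2 × 217.6)) = 2·arctan(0.06411) ≈ 7.3362°.

7.34°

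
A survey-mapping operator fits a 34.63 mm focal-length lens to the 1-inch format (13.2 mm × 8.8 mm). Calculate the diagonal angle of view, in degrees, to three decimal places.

25.803°

Sensor diagonal = √(13.2² + 8.8²) = √251.6800 ≈ 15.8644 mm.
Angle of view α = 2·arctan(d/2f) with d = 15.8644 mm and f = 34.63 mm.
d/2f = 0.22906; arctan(0.22906) ≈ 12.9014°, so α ≈ 25.8028°.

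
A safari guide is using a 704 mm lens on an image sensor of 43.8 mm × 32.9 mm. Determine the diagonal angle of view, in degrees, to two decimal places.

Sensor diagonal = √(43.8² + 32.9²) = √3000.8500 ≈ 54.7800 mm.
Angle of view α = 2·arctan(d/2f) with d = 54.7800 mm and f = 704 mm.
d/2f = 0.03891; arctan(0.03891) ≈ 2.2280°, so α ≈ 4.4561°.

4.46°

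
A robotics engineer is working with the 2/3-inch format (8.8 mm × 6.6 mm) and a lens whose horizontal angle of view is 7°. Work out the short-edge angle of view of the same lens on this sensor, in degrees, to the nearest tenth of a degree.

5.3°

From the horizontal AOV: f = 8.8 / (2·tan(3.5°)) = 8.8 / 0.12233 ≈ 71.9394 mm.
Short-edge AOV = 2·arctan(6.6 / (2 × 71.9394)) = 2·arctan(0.04587) ≈ 5.2529°.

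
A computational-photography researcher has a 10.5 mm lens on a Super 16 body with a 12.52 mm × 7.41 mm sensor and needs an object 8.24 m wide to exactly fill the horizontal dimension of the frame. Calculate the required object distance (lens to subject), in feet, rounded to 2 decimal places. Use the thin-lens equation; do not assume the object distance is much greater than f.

22.71 ft

W: 8.24 m = 8240 mm.
Magnification m = w/W = dᵢ/dₒ; combined with 1/f = 1/dₒ + 1/dᵢ this gives dₒ = f·(1 + W/w).
dₒ = 10.5 mm × (1 + 8240/12.52) = 10.5 × 659.1470 ≈ 6921.043 mm = 6921.043/304.8 ft = 22.7068 ft.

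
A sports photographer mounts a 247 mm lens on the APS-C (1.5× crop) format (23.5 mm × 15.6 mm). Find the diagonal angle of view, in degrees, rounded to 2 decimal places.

6.54°

Sensor diagonal = √(23.5² + 15.6²) = √795.6100 ≈ 28.2066 mm.
Angle of view α = 2·arctan(d/2f) with d = 28.2066 mm and f = 247 mm.
d/2f = 0.05710; arctan(0.05710) ≈ 3.2679°, so α ≈ 6.5359°.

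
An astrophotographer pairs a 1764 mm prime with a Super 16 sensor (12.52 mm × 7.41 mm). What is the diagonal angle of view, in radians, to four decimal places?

0.0082 rad

Sensor diagonal = √(12.52² + 7.41²) = √211.6585 ≈ 14.5485 mm.
Angle of view α = 2·arctan(d/2f) with d = 14.5485 mm and f = 1764 mm.
d/2f = 0.00412; arctan(0.00412) ≈ 0.0041 rad, so α ≈ 0.0082 rad.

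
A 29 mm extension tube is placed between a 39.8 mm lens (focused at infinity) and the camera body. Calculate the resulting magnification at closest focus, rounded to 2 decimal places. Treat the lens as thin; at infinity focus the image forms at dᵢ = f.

The tube moves the image plane from f to f + e, so dᵢ = 39.8 + 29 = 68.8 mm. Focus is achieved when 1/f = 1/dₒ + 1/dᵢ, giving dₒ = 1/(1/f − 1/(f+e)).
Magnification m = dᵢ/dₒ = (f+e)·(1/f − 1/(f+e)) = e/f = 29/39.8 ≈ 0.7286.

0.73×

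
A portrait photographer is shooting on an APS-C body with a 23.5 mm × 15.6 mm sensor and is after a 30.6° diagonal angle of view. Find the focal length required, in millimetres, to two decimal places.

Sensor diagonal = √(23.5² + 15.6²) = √795.6100 ≈ 28.2066 mm.
From α = 2·arctan(d/2f) we get f = d / (2·tan(α/2)).
With d = 28.2066 mm and α/2 = 15.3°, tan(α/2) ≈ 0.27357, so f ≈ 28.2066 / 0.54714 ≈ 51.5529 mm.

51.55 mm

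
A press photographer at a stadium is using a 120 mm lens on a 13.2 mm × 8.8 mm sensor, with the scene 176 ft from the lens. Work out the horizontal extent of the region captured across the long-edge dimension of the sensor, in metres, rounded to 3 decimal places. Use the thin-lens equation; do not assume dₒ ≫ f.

5.888 m

dₒ: 176 ft × 304.8 mm/ft = 53644.80 mm.
Similar triangles through the lens centre give W/dₒ = w/dᵢ; with 1/f = 1/dₒ + 1/dᵢ this gives W = w·(dₒ − f)/f.
W = 13.2 mm × (53644.8 − 120) / 120 = 13.2 × 446.0400 ≈ 5887.728 mm = 5.88773 m.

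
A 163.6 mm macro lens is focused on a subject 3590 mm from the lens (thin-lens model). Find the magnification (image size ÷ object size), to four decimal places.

0.0477×

Thin lens: 1/f = 1/dₒ + 1/dᵢ → 1/dᵢ = 1/163.6 − 1/3590 = 0.0058339 mm⁻¹, so dᵢ ≈ 171.4114 mm.
Magnification m = dᵢ/dₒ = 171.4114/3590 ≈ 0.04775.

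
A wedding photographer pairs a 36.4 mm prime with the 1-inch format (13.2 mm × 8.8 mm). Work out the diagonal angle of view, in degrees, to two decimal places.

Sensor diagonal = √(13.2² + 8.8²) = √251.6800 ≈ 15.8644 mm.
Angle of view α = 2·arctan(d/2f) with d = 15.8644 mm and f = 36.4 mm.
d/2f = 0.21792; arctan(0.21792) ≈ 12.2936°, so α ≈ 24.5872°.

24.59°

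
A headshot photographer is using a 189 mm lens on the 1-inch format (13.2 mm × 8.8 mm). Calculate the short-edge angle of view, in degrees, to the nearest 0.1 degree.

2.7°

Angle of view α = 2·arctan(h/2f) with h = 8.8 mm and f = 189 mm.
h/2f = 0.02328; arctan(0.02328) ≈ 1.3336°, so α ≈ 2.6673°.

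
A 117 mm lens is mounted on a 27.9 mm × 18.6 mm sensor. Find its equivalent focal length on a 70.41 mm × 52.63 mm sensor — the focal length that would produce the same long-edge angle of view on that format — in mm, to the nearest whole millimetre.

Equal angle of view means equal width/f ratio, so f₂ = f₁ · (width₂/width₁) = 117 × 70.41/27.9.
f₂ = 117 × 2.52366 ≈ 295.268 mm.

295 mm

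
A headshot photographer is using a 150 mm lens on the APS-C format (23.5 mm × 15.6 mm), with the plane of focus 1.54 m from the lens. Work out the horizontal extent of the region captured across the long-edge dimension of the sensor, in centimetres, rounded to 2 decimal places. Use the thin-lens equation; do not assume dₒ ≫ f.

dₒ: 1.54 m = 1540 mm.
Similar triangles through the lens centre give W/dₒ = w/dᵢ; with 1/f = 1/dₒ + 1/dᵢ this gives W = w·(dₒ − f)/f.
W = 23.5 mm × (1540 − 150) / 150 = 23.5 × 9.2667 ≈ 217.767 mm = 21.7767 cm.

21.78 cm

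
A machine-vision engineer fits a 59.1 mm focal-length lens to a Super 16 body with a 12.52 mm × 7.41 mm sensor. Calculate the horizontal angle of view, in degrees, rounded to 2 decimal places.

12.09°

Angle of view α = 2·arctan(w/2f) with w = 12.52 mm and f = 59.1 mm.
w/2f = 0.10592; arctan(0.10592) ≈ 6.0463°, so α ≈ 12.0927°.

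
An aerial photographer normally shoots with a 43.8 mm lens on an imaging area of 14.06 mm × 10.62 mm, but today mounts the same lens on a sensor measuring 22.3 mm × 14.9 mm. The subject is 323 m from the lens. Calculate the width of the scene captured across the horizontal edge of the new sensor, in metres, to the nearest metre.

The focal length stays 43.8 mm; the relevant sensor dimension is now w = 22.3 mm. Object distance dₒ = 323 m = 323000 mm.
Thin-lens field width W = w·(dₒ − f)/f = 22.3 × (323000 − 43.8)/43.8 ≈ 164427.472 mm = 164.427 m.

164 m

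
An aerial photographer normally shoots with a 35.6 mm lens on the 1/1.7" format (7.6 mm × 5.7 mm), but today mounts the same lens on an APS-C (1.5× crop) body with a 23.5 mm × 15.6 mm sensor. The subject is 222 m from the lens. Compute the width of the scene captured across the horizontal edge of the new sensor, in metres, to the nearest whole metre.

The focal length stays 35.6 mm; the relevant sensor dimension is now w = 23.5 mm. Object distance dₒ = 222 m = 222000 mm.
Thin-lens field width W = w·(dₒ − f)/f = 23.5 × (222000 − 35.6)/35.6 ≈ 146521.444 mm = 146.521 m.

147 m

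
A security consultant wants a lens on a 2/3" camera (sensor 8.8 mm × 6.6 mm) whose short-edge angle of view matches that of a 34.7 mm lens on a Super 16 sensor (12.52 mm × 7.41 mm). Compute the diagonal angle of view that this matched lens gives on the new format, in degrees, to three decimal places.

20.181°

Equal short-edge AOV ⇒ f₂ = f₁ · 6.6/7.41 = 34.7 × 0.89069 ≈ 30.9069 mm.
Sensor diagonal = √(8.8² + 6.6²) = √121.0000 ≈ 11.0000 mm.
Diagonal AOV on the new format = 2·arctan(11.0000 / (2 × 30.9069)) = 2·arctan(0.17795) ≈ 20.1808°.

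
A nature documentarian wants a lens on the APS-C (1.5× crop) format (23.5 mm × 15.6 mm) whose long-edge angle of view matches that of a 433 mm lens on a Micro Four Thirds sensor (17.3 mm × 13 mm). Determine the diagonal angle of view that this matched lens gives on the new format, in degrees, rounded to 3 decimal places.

Equal long-edge AOV ⇒ f₂ = f₁ · 23.5/17.3 = 433 × 1.35838 ≈ 588.1792 mm.
Sensor diagonal = √(23.5² + 15.6²) = √795.6100 ≈ 28.2066 mm.
Diagonal AOV on the new format = 2·arctan(28.2066 / (2 × 588.1792)) = 2·arctan(0.02398) ≈ 2.7471°.

2.747°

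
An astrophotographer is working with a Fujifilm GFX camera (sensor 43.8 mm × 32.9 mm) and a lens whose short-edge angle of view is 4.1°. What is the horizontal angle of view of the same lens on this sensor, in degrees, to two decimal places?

From the short-edge AOV: f = 32.9 / (2·tan(2.05°)) = 32.9 / 0.07159 ≈ 459.5675 mm.
Horizontal AOV = 2·arctan(43.8 / (2 × 459.5675)) = 2·arctan(0.04765) ≈ 5.4566°.

5.46°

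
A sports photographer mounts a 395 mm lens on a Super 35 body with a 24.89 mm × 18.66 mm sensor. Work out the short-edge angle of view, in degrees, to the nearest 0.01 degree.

2.71°

Angle of view α = 2·arctan(h/2f) with h = 18.66 mm and f = 395 mm.
h/2f = 0.02362; arctan(0.02362) ≈ 1.3531°, so α ≈ 2.7062°.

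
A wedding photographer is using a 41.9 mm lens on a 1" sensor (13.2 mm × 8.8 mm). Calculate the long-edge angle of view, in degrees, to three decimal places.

Angle of view α = 2·arctan(w/2f) with w = 13.2 mm and f = 41.9 mm.
w/2f = 0.15752; arctan(0.15752) ≈ 8.9516°, so α ≈ 17.9031°.

17.903°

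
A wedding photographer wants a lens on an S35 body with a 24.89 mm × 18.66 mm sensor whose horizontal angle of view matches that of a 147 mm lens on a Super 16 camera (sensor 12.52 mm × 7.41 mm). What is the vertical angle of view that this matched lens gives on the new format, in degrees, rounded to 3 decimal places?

3.657°

Equal horizontal AOV ⇒ f₂ = f₁ · 24.89/12.52 = 147 × 1.98802 ≈ 292.2388 mm.
Vertical AOV on the new format = 2·arctan(18.66 / (2 × 292.2388)) = 2·arctan(0.03193) ≈ 3.6572°.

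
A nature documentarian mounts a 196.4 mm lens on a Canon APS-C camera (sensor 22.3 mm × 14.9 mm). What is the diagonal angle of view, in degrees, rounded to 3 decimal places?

Sensor diagonal = √(22.3² + 14.9²) = √719.3000 ≈ 26.8198 mm.
Angle of view α = 2·arctan(d/2f) with d = 26.8198 mm and f = 196.4 mm.
d/2f = 0.06828; arctan(0.06828) ≈ 3.9060°, so α ≈ 7.8120°.

7.812°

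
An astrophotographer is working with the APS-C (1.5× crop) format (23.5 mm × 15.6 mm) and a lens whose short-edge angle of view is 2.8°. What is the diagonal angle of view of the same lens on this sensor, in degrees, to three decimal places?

5.060°

From the short-edge AOV: f = 15.6 / (2·tan(1.4°)) = 15.6 / 0.04888 ≈ 319.1558 mm.
Sensor diagonal = √(23.5² + 15.6²) = √795.6100 ≈ 28.2066 mm.
Diagonal AOV = 2·arctan(28.2066 / (2 × 319.1558)) = 2·arctan(0.04419) ≈ 5.0604°.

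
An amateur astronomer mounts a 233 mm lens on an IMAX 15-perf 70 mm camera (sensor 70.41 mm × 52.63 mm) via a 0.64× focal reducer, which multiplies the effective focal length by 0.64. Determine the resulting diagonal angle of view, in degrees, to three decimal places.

Effective focal length f = 233 × 0.64 = 149.12 mm.
Sensor diagonal = √(70.41² + 52.63²) = √7727.4850 ≈ 87.9061 mm.
α = 2·arctan(87.906 / (2 × 149.12)) = 2·arctan(0.29475) ≈ 32.8457°.

32.846°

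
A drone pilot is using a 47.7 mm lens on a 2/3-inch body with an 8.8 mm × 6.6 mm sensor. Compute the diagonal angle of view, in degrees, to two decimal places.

13.15°

Sensor diagonal = √(8.8² + 6.6²) = √121.0000 ≈ 11.0000 mm.
Angle of view α = 2·arctan(d/2f) with d = 11.0000 mm and f = 47.7 mm.
d/2f = 0.11530; arctan(0.11530) ≈ 6.5774°, so α ≈ 13.1548°.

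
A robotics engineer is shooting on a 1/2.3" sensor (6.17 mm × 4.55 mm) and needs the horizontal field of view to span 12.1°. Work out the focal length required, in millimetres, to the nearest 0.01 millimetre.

From α = 2·arctan(w/2f) we get f = w / (2·tan(α/2)).
With w = 6.17 mm and α/2 = 6.05°, tan(α/2) ≈ 0.10599, so f ≈ 6.17 / 0.21197 ≈ 29.1074 mm.

29.11 mm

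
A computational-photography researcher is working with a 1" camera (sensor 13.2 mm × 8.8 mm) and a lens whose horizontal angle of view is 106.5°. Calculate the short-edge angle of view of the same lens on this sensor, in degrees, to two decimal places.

From the horizontal AOV: f = 13.2 / (2·tan(53.25°)) = 13.2 / 2.67832 ≈ 4.9285 mm.
Short-edge AOV = 2·arctan(8.8 / (2 × 4.9285)) = 2·arctan(0.89277) ≈ 83.5154°.

83.52°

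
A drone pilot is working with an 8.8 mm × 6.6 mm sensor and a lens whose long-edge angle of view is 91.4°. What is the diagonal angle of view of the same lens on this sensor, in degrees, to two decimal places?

From the long-edge AOV: f = 8.8 / (2·tan(45.7°)) = 8.8 / 2.04948 ≈ 4.2938 mm.
Sensor diagonal = √(8.8² + 6.6²) = √121.0000 ≈ 11.0000 mm.
Diagonal AOV = 2·arctan(11.0000 / (2 × 4.2938)) = 2·arctan(1.28092) ≈ 104.0426°.

104.04°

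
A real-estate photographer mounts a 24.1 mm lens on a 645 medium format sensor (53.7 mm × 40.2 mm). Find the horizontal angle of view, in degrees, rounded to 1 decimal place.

Angle of view α = 2·arctan(w/2f) with w = 53.7 mm and f = 24.1 mm.
w/2f = 1.11411; arctan(1.11411) ≈ 48.0895°, so α ≈ 96.1790°.

96.2°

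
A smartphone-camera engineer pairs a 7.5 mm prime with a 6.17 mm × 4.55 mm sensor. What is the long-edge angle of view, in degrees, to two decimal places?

44.72°

Angle of view α = 2·arctan(w/2f) with w = 6.17 mm and f = 7.5 mm.
w/2f = 0.41133; arctan(0.41133) ≈ 22.3590°, so α ≈ 44.7180°.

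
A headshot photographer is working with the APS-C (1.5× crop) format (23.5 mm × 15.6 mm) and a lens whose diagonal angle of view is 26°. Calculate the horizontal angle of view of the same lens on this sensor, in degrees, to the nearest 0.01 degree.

21.78°

Sensor diagonal = √(23.5² + 15.6²) = √795.6100 ≈ 28.2066 mm.
From the diagonal AOV: f = 28.2066 / (2·tan(13°)) = 28.2066 / 0.46174 ≈ 61.0880 mm.
Horizontal AOV = 2·arctan(23.5 / (2 × 61.0880)) = 2·arctan(0.19235) ≈ 21.7752°.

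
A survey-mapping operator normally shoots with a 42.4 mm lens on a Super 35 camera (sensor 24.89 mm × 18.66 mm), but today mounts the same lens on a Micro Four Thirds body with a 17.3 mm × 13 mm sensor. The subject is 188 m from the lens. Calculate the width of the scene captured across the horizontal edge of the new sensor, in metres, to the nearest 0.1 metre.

The focal length stays 42.4 mm; the relevant sensor dimension is now w = 17.3 mm. Object distance dₒ = 188 m = 188000 mm.
Thin-lens field width W = w·(dₒ − f)/f = 17.3 × (188000 − 42.4)/42.4 ≈ 76690.247 mm = 76.6902 m.

76.7 m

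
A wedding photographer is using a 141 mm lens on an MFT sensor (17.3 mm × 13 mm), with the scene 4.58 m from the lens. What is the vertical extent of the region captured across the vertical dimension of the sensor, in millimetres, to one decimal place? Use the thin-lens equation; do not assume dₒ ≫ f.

409.3 mm

dₒ: 4.58 m = 4580 mm.
Similar triangles through the lens centre give W/dₒ = h/dᵢ; with 1/f = 1/dₒ + 1/dᵢ this gives W = h·(dₒ − f)/f.
W = 13 mm × (4580 − 141) / 141 = 13 × 31.4823 ≈ 409.270 mm.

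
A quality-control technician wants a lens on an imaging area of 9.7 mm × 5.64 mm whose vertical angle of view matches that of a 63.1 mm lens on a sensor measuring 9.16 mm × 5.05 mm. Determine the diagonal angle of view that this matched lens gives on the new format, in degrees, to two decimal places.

Equal vertical AOV ⇒ f₂ = f₁ · 5.64/5.05 = 63.1 × 1.11683 ≈ 70.4721 mm.
Sensor diagonal = √(9.7² + 5.64²) = √125.8996 ≈ 11.2205 mm.
Diagonal AOV on the new format = 2·arctan(11.2205 / (2 × 70.4721)) = 2·arctan(0.07961) ≈ 9.1034°.

9.10°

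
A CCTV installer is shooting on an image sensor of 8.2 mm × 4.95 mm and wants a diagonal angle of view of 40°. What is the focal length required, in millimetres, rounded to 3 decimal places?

Sensor diagonal = √(8.2² + 4.95²) = √91.7425 ≈ 9.5782 mm.
From α = 2·arctan(d/2f) we get f = d / (2·tan(α/2)).
With d = 9.5782 mm and α/2 = 20°, tan(α/2) ≈ 0.36397, so f ≈ 9.5782 / 0.72794 ≈ 13.1580 mm.

13.158 mm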